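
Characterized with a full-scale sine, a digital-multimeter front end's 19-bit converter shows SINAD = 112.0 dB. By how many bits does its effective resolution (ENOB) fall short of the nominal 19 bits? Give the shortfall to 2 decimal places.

0.69 bits

N_eff = (112.0 − 1.76)/6.02 = 18.3123 bits.
19 − 18.3123 = 0.69 bits below nominal.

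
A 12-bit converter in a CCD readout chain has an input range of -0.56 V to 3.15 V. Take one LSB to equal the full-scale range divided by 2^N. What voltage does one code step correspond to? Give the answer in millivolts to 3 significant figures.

Span: 3.15 V − (-0.56 V) = 3.71 V.
Number of codes = 2^12 = 4096.
Step size = 3.71/4096 V = 0.906 mV.

0.906 mV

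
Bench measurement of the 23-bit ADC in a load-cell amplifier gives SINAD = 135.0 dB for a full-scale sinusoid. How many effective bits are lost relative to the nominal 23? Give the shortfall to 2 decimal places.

0.87 bits

Effective bits = (135.0 − 1.76)/6.02 = 22.1329.
Shortfall = 23 − 22.1329 = 0.8671 bits.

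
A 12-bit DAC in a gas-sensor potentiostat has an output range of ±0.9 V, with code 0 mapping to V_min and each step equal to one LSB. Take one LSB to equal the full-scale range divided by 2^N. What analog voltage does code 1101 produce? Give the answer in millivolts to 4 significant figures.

Range = 0.9 − (-0.9) = 1.8 V. LSB = 1.8 V / 2^12.
Output = V_min + (1101/4096) × range = -0.9 + 0.268799 × 1.8 V
      = -0.9 V + 0.483838 V = -0.416162 V.

-416.2 mV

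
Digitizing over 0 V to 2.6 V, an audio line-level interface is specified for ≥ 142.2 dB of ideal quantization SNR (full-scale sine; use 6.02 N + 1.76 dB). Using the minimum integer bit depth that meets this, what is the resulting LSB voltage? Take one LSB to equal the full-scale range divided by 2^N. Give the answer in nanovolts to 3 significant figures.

155 nV

Range is 2.6 V.
Required N = ⌈(142.2 − 1.76)/6.02⌉ = ⌈23.329⌉ = 24.
LSB = 2.6 V / 2^24 = 155 nV.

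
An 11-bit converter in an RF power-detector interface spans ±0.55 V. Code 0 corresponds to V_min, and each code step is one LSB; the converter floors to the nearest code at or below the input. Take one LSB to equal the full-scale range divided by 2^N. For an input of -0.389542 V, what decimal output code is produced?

298

Full-scale range = 0.55 V − (-0.55 V) = 1.1 V. LSB = 1.1 V / 2^11 ≈ 0.5371 mV.
V_in − V_min = -0.389542 − (-0.55) = 0.160458 V.
Divide by LSB: 0.160458 × 2048/1.1 = 298.7436.
Truncating gives code 298.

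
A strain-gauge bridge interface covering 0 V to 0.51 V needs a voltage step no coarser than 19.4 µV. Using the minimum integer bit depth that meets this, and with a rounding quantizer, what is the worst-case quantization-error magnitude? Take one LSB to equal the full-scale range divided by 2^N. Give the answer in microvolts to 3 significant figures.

V_FS = 0.51 V.
Need 2^N ≥ 0.51 V / 19.4 µV = 26290 → N_min = 15.
One LSB is 0.51 V / 32768 = 15.564 µV.
Max error for round-to-nearest is LSB/2 = 7.78 µV.

7.78 µV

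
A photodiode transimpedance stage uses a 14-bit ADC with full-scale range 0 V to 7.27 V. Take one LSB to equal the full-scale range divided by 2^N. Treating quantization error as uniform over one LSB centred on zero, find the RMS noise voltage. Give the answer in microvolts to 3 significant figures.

Full-scale range = 7.27 V.
LSB = 7.27 V ÷ 2^14 = 7.27/16384 V = 443.73 µV.
RMS of a uniform error over width LSB is LSB/√12 = 128 µV.

128 µV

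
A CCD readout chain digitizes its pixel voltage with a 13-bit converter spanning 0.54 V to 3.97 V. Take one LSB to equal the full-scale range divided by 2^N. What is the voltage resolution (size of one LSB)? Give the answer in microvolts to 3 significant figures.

419 µV

Range = 3.97 − (0.54) = 3.43 V.
Number of codes = 2^13 = 8192.
Step size = 3.43/8192 V = 419 µV.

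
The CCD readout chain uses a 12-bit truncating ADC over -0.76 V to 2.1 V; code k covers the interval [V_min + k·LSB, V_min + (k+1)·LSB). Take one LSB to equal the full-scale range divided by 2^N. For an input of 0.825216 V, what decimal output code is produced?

The full-scale span is 2.1 − (-0.76) = 2.86 V. LSB = 2.86 V / 2^12 ≈ 0.6982 mV.
V_in − V_min = 0.825216 − (-0.76) = 1.585216 V.
Divide by LSB: 1.585216 × 4096/2.86 = 2270.2954.
Truncating gives code 2270.

2270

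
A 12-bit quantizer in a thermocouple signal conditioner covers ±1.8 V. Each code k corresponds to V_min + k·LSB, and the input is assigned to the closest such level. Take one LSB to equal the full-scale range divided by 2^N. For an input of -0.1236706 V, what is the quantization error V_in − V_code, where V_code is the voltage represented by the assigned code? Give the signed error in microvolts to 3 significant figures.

Span: 1.8 V − (-1.8 V) = 3.6 V. LSB = 3.6 V / 2^12 ≈ 0.8789 mV.
(-0.1236706 − (-1.8)) / LSB = 1.6763294 × 4096/3.6 = 1907.2903. Nearest integer: k = 1907.
Reconstructed level: -1.8 + 1907 × 3.6/4096 V = -0.1239257813 V.
V_in − V_code = -0.1236706 − (-0.1239257813) = +255 µV.

+255 µV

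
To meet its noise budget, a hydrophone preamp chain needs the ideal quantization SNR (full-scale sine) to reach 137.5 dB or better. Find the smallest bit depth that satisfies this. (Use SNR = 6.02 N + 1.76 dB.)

Required N = ⌈(137.5 − 1.76)/6.02⌉ = ⌈22.548⌉ = 23.

23 bits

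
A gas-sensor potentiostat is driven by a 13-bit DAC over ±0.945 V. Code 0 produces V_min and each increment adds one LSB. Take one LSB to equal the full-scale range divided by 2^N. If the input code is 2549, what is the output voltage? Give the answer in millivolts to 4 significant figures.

-356.9 mV

Range = 0.945 − (-0.945) = 1.89 V. LSB = 1.89 V / 2^13.
Output = V_min + (2549/8192) × range = -0.945 + 0.311157 × 1.89 V
      = -0.945 + 0.588087 = -0.356913 V.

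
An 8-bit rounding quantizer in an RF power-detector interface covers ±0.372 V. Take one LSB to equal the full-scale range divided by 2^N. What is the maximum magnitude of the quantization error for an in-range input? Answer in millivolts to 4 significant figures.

1.453 mV

Full-scale range = 0.372 V − (-0.372 V) = 0.744 V.
One LSB is 0.744 V / 256 = 2.90625 mV.
|e|_max = LSB/2 = 1.453 mV.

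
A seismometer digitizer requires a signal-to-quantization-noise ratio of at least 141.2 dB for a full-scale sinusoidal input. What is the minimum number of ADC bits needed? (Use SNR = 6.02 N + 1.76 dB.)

24 bits

Solving 6.02 N ≥ 141.2 − 1.76: N ≥ 23.163. Round up → N = 24.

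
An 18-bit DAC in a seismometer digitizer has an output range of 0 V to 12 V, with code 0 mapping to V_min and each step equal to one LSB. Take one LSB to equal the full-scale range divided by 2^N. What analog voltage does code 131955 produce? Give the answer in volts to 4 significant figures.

Full-scale range = 12 V. LSB = 12 V / 2^18.
Output = V_min + (131955/262144) × range = 0 + 0.503368 × 12 V
      = 0 V + 6.04042 V = 6.04042 V.

6.040 V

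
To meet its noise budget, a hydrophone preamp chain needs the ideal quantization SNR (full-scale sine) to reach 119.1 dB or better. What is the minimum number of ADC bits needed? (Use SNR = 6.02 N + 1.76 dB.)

20 bits

N ≥ (119.1 − 1.76)/6.02 = 19.492 → N_min = 20.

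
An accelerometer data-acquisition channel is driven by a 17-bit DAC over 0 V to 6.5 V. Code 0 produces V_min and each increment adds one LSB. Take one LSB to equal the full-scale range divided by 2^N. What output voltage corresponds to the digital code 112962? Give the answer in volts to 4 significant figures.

5.602 V

V_FS = 6.5 V. LSB = 6.5 V / 2^17.
Output = V_min + (112962/131072) × range = 0 + 0.861832 × 6.5 V
      = 0 V + 5.60191 V = 5.60191 V.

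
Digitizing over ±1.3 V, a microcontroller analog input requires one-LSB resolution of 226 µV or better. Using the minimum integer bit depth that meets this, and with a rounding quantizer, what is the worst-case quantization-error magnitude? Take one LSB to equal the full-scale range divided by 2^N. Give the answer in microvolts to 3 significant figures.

Full-scale range = 1.3 V − (-1.3 V) = 2.6 V.
2.6 V / 226 µV = 11500. Since 2^13 = 8192 and 2^14 = 16384, N = 14.
Step size = 2.6/16384 V = 158.69 µV.
Max error for round-to-nearest is LSB/2 = 79.3 µV.

79.3 µV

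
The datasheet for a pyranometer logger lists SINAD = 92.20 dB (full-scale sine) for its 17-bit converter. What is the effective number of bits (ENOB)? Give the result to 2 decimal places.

ENOB = (SINAD − 1.76) / 6.02 = (92.20 − 1.76) / 6.02 = 90.44 / 6.02 = 15.0233.

15.02 bits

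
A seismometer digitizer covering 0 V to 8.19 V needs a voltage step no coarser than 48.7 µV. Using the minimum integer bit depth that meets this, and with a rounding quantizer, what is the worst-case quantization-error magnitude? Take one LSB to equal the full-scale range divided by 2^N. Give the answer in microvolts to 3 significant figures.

V_FS = 8.19 V.
Required number of levels: 8.19/48.7 µV = 168170; smallest N with 2^N ≥ that is 18.
Step size = 8.19/262144 V = 31.242 µV.
Max error for round-to-nearest is LSB/2 = 15.6 µV.

15.6 µV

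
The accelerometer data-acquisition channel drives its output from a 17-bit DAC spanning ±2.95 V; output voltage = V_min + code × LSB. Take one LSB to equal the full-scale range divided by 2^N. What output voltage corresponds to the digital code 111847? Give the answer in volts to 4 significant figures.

2.085 V

The full-scale span is 2.95 − (-2.95) = 5.9 V. LSB = 5.9 V / 2^17.
Output = V_min + (111847/131072) × range = -2.95 + 0.853325 × 5.9 V
      = -2.95 + 5.03462 = 2.08462 V.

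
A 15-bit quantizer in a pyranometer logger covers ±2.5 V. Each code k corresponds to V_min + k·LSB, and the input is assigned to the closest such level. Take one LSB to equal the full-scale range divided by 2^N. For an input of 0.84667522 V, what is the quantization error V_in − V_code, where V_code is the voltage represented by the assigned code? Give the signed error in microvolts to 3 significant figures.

−35.0 µV

Full-scale range = 2.5 V − (-2.5 V) = 5 V. LSB = 5 V / 2^15 ≈ 152.6 µV.
(0.84667522 − (-2.5)) / LSB = 3.34667522 × 32768/5 = 21932.7707. Nearest integer: k = 21933.
Reconstructed level: -2.5 + 21933 × 5/32768 V = 0.84671020508 V.
V_in − V_code = 0.84667522 − (0.84671020508) = −35.0 µV.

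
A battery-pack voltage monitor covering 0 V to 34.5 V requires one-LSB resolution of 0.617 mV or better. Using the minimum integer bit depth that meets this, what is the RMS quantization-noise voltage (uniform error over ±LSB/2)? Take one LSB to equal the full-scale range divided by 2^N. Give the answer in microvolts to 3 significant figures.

152 µV

Full-scale range = 34.5 V.
34.5 V / 0.617 mV = 55920. Since 2^15 = 32768 and 2^16 = 65536, N = 16.
LSB = 34.5 V ÷ 2^16 = 34.5/65536 V = 0.52643 mV.
V_rms = LSB/√12 = 152 µV.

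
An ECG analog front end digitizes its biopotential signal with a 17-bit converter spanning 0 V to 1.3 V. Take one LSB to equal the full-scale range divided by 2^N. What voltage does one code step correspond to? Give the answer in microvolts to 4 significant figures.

V_FS = 1.3 V.
2^17 = 131072 levels.
LSB = 1.3 V / 2^17 = 9.918 µV.

9.918 µV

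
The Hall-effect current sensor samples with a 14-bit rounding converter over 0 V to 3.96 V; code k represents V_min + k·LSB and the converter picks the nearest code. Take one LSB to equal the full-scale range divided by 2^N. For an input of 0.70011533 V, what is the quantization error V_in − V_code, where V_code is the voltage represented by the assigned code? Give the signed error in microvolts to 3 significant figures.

−87.3 µV

Range is 3.96 V. LSB = 3.96 V / 2^14 ≈ 241.7 µV.
Position in LSBs: (0.70011533 − (0)) × 16384/3.96 = 2896.6388; rounding gives k = 2897.
Reconstructed level: 0 + 2897 × 3.96/16384 V = 0.70020263672 V.
e = 0.70011533 − (0.70020263672) = −87.3 µV.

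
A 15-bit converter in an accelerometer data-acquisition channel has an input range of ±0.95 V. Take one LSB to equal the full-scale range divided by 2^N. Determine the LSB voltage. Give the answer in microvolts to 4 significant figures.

57.98 µV

Range = 0.95 − (-0.95) = 1.9 V.
There are 2^15 = 32768 steps.
Step size = 1.9/32768 V = 57.98 µV.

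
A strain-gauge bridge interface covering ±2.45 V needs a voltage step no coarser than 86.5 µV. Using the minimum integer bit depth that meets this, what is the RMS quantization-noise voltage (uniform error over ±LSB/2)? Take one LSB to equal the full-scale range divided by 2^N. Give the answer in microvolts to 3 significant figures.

21.6 µV

Full-scale range = 2.45 V − (-2.45 V) = 4.9 V.
Need 2^N ≥ 4.9 V / 86.5 µV = 56650 → N_min = 16.
One LSB is 4.9 V / 65536 = 74.768 µV.
RMS noise = LSB/√12 = 21.6 µV.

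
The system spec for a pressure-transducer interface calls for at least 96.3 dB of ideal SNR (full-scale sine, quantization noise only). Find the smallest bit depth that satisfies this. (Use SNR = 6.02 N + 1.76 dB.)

Required N = ⌈(96.3 − 1.76)/6.02⌉ = ⌈15.704⌉ = 16.

16 bits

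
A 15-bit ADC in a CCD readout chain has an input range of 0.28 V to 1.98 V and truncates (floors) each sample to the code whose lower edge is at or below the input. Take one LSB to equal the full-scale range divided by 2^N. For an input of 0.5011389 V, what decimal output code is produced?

Span: 1.98 V − (0.28 V) = 1.7 V. LSB = 1.7 V / 2^15 ≈ 51.88 µV.
code = ⌊(V_in − V_min)/LSB⌋ = ⌊(V_in − V_min) × 2^15 / range⌋
     = ⌊(0.5011389 − (0.28)) × 32768 / 1.7⌋ = ⌊0.2211389 × 32768/1.7⌋
     = ⌊4262.517⌋ = 4262.

4262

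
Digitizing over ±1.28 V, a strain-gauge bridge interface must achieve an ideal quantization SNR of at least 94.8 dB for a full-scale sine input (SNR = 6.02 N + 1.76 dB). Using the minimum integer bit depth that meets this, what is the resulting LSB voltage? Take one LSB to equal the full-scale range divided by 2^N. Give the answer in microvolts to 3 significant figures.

Span: 1.28 V − (-1.28 V) = 2.56 V.
Required N = ⌈(94.8 − 1.76)/6.02⌉ = ⌈15.455⌉ = 16.
One LSB is 2.56 V / 65536 = 39.1 µV.

39.1 µV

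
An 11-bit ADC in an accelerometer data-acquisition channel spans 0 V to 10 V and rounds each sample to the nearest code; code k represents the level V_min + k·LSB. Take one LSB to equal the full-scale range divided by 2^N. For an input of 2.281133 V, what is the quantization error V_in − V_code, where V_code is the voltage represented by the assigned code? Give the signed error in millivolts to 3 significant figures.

+0.860 mV

Range is 10 V. LSB = 10 V / 2^11 ≈ 4.883 mV.
Position in LSBs: (2.281133 − (0)) × 2048/10 = 467.1760; rounding gives k = 467.
Reconstructed level: 0 + 467 × 10/2048 V = 2.280273438 V.
Error = V_in − V_code = 2.281133 − (2.280273438) = +0.860 mV.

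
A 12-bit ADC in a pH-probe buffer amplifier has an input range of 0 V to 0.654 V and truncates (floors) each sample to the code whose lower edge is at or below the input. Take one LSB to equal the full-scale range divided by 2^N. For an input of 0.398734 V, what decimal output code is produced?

Span = 0.654 V. LSB = 0.654 V / 2^12 ≈ 159.7 µV.
code = ⌊(V_in − V_min)/LSB⌋ = ⌊(V_in − V_min) × 2^12 / range⌋
     = ⌊(0.398734 − (0)) × 4096 / 0.654⌋ = ⌊0.398734 × 4096/0.654⌋
     = ⌊2497.270⌋ = 2497.

2497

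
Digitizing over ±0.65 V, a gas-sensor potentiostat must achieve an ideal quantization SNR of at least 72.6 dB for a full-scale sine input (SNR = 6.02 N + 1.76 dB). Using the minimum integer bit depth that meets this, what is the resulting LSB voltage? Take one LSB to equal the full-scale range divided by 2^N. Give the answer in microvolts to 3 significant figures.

317 µV

The full-scale span is 0.65 − (-0.65) = 1.3 V.
Solving 6.02 N ≥ 72.6 − 1.76: N ≥ 11.767. Round up → N = 12.
One LSB is 1.3 V / 4096 = 317 µV.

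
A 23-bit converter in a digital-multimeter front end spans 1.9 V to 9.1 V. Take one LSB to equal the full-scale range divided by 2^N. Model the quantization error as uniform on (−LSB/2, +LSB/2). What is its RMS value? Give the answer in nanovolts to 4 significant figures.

Full-scale range = 9.1 V − (1.9 V) = 7.2 V.
One LSB is 7.2 V / 8388608 = 0.858307 µV.
V_rms = LSB/√12 = 0.858307 µV / √12 = 247.8 nV.

247.8 nV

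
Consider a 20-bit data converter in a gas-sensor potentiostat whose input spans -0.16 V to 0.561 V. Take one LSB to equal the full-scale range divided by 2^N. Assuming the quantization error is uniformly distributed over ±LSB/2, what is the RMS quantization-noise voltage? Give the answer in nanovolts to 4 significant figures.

Full-scale range = 0.561 V − (-0.16 V) = 0.721 V.
LSB = 0.721 V ÷ 2^20 = 0.721/1048576 V = 0.687599 µV.
σ_q = LSB/√12 = 0.687599 µV/3.4641 = 198.5 nV.

198.5 nV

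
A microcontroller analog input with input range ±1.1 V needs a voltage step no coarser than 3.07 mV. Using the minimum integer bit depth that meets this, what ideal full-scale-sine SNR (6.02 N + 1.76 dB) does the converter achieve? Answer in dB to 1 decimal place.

The full-scale span is 1.1 − (-1.1) = 2.2 V.
Required number of levels: 2.2/3.07 mV = 716.61; smallest N with 2^N ≥ that is 10.
6.02(10) + 1.76 = 61.96 dB.

62.0 dB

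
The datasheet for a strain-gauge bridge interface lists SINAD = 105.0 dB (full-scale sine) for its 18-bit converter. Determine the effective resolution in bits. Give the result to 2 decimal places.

Inverting SNR = 6.02 N + 1.76: N_eff = (105.0 − 1.76)/6.02 = 17.1495.

17.15 bits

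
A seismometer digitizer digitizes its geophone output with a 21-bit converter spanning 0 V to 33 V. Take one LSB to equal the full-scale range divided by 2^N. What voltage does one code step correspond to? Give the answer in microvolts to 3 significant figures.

15.7 µV

V_FS = 33 V.
Number of codes = 2^21 = 2097152.
LSB = 33 V ÷ 2^21 = 33/2097152 V = 15.7 µV.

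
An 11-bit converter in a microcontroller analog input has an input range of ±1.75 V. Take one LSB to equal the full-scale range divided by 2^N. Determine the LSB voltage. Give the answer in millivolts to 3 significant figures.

1.71 mV

Full-scale range = 1.75 V − (-1.75 V) = 3.5 V.
There are 2^11 = 2048 steps.
LSB = 3.5 V / 2^11 = 1.71 mV.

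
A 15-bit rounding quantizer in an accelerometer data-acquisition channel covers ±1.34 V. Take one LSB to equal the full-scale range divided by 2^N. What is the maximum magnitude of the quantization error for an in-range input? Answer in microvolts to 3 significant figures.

Range = 1.34 − (-1.34) = 2.68 V.
LSB = 2.68 V ÷ 2^15 = 2.68/32768 V = 81.787 µV.
Worst-case error for round-to-nearest is half an LSB: 40.9 µV.

40.9 µV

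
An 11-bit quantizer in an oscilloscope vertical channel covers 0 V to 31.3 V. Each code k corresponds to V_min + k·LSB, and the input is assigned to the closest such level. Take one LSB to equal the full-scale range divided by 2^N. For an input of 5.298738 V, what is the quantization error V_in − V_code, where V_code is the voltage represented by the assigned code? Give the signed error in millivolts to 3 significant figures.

Range is 31.3 V. LSB = 31.3 V / 2^11 ≈ 15.28 mV.
(V_in − V_min)/LSB = (5.298738 − (0)) × 2048/31.3 = 346.7034 → nearest code k = 347.
V_code = V_min + k × range/2^11 = 0 + 347 × 31.3/2048 = 5.303271484 V.
Error = V_in − V_code = 5.298738 − (5.303271484) = −4.53 mV.

−4.53 mV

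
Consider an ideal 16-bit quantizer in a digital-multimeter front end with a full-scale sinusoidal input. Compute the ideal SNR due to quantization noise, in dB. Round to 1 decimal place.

SNR = 6.02·16 + 1.76 = 98.08 dB.

98.1 dB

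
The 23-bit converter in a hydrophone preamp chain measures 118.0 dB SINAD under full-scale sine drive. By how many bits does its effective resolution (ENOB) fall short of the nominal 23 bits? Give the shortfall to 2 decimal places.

Effective bits = (118.0 − 1.76)/6.02 = 19.3090.
23 − 19.3090 = 3.69 bits below nominal.

3.69 bits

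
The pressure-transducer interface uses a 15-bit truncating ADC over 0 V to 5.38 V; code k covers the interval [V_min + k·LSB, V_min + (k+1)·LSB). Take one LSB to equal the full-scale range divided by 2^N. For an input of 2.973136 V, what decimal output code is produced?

18108

Range is 5.38 V. LSB = 5.38 V / 2^15 ≈ 164.2 µV.
(V_in − V_min) × 2^15/range = (2.973136 − (0)) × 32768/5.38 = 18108.498.
Floor → code = 18108.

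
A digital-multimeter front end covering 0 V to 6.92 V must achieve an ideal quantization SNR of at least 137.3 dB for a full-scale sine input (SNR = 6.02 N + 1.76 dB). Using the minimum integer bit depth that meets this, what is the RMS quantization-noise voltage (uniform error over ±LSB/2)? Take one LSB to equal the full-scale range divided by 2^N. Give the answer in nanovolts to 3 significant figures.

V_FS = 6.92 V.
Required N = ⌈(137.3 − 1.76)/6.02⌉ = ⌈22.515⌉ = 23.
LSB = 6.92 V ÷ 2^23 = 6.92/8388608 V = 0.82493 µV.
σ_q = LSB/√12 = 0.82493 µV/3.4641 = 238 nV.

238 nV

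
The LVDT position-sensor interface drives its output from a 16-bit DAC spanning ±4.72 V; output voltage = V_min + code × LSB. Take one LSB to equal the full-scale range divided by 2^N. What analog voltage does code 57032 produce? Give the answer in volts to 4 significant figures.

Range = 4.72 − (-4.72) = 9.44 V. LSB = 9.44 V / 2^16.
V_out = V_min + code × LSB = -4.72 V + 57032 × 9.44 V / 65536
      = -4.72 + 8.21506 = 3.49506 V.

3.495 V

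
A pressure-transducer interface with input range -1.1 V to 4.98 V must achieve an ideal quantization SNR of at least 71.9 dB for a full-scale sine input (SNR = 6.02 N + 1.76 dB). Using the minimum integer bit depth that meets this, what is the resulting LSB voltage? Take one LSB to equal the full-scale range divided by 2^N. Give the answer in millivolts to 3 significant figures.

Range = 4.98 − (-1.1) = 6.08 V.
6.02 N + 1.76 ≥ 71.9 gives N ≥ 11.651, so the minimum integer is 12.
One LSB is 6.08 V / 4096 = 1.48 mV.

1.48 mV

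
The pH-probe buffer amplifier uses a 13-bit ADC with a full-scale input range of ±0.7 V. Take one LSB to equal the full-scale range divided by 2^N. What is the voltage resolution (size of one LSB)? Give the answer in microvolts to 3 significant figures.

Full-scale range = 0.7 V − (-0.7 V) = 1.4 V.
2^13 = 8192 levels.
One LSB is 1.4 V / 8192 = 171 µV.

171 µV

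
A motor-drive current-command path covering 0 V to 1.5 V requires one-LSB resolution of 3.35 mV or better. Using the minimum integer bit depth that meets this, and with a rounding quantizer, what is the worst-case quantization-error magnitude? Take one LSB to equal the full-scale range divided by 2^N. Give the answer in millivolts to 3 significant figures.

1.46 mV

V_FS = 1.5 V.
Required number of levels: 1.5/3.35 mV = 447.76; smallest N with 2^N ≥ that is 9.
LSB = 1.5 V ÷ 2^9 = 1.5/512 V = 2.9297 mV.
Max error for round-to-nearest is LSB/2 = 1.46 mV.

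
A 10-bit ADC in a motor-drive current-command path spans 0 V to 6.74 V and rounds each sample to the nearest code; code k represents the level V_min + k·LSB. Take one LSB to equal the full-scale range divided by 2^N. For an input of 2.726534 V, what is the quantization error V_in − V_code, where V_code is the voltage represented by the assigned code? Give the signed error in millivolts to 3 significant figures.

Full-scale range = 6.74 V. LSB = 6.74 V / 2^10 ≈ 6.582 mV.
(V_in − V_min)/LSB = (2.726534 − (0)) × 1024/6.74 = 414.2390 → nearest code k = 414.
V_code = V_min + k × range/2^10 = 0 + 414 × 6.74/1024 = 2.724960938 V.
Error = V_in − V_code = 2.726534 − (2.724960938) = +1.57 mV.

+1.57 mV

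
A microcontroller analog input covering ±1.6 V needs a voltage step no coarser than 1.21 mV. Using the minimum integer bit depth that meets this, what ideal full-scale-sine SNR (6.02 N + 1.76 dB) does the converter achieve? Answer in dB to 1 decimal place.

Range = 1.6 − (-1.6) = 3.2 V.
3.2 V / 1.21 mV = 2645. Since 2^11 = 2048 and 2^12 = 4096, N = 12.
6.02(12) + 1.76 = 74.00 dB.

74.0 dB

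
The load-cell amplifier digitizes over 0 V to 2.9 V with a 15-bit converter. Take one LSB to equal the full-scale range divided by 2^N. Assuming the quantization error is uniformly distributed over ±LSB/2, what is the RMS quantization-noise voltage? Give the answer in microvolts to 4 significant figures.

25.55 µV

Range is 2.9 V.
LSB = 2.9 V / 2^15 = 88.5010 µV.
σ_q = LSB/√12 = 88.5010 µV/3.4641 = 25.55 µV.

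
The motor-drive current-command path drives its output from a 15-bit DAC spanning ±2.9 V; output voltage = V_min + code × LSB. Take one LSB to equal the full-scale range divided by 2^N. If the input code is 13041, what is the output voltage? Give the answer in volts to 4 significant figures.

Span: 2.9 V − (-2.9 V) = 5.8 V. LSB = 5.8 V / 2^15.
V_out = V_min + code × LSB = -2.9 V + 13041 × 5.8 V / 32768
      = -2.9 + 2.30828 = -0.591718 V.

-0.5917 V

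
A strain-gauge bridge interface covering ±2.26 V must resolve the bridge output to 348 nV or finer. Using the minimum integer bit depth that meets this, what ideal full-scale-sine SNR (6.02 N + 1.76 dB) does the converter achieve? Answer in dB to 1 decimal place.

146.2 dB

Span: 2.26 V − (-2.26 V) = 4.52 V.
Levels needed ≥ 4.52/348 nV = 1.299e7. 2^24 = 16777216 suffices, so N_min = 24.
Ideal SNR at N = 24: 6.02·24 + 1.76 = 146.2 dB.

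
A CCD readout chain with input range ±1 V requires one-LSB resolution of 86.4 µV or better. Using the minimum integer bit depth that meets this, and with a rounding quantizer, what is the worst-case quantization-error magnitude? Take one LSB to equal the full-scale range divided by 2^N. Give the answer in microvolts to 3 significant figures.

30.5 µV

Full-scale range = 1 V − (-1 V) = 2 V.
Required number of levels: 2/86.4 µV = 23148; smallest N with 2^N ≥ that is 15.
Step size = 2/32768 V = 61.035 µV.
Max error for round-to-nearest is LSB/2 = 30.5 µV.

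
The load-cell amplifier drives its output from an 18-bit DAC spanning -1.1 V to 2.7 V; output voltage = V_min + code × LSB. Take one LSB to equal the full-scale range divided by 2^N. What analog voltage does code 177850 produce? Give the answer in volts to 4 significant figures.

Span: 2.7 V − (-1.1 V) = 3.8 V. LSB = 3.8 V / 2^18.
V_out = -1.1 + 177850 × (3.8/262144) V
      = -1.1 + 2.57809 = 1.47809 V.

1.478 V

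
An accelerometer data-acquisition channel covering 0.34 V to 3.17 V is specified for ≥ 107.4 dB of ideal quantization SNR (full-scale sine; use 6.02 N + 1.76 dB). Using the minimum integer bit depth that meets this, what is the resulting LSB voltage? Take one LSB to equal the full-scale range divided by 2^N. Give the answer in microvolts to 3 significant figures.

10.8 µV

The full-scale span is 3.17 − (0.34) = 2.83 V.
Solving 6.02 N ≥ 107.4 − 1.76: N ≥ 17.548. Round up → N = 18.
Step size = 2.83/262144 V = 10.8 µV.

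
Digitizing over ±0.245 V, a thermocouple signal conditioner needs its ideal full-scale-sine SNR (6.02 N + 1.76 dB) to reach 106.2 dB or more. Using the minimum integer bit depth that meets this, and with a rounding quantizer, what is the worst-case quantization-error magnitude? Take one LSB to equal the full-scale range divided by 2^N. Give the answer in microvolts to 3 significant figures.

Full-scale range = 0.245 V − (-0.245 V) = 0.49 V.
Required N = ⌈(106.2 − 1.76)/6.02⌉ = ⌈17.349⌉ = 18.
One LSB is 0.49 V / 262144 = 1.8692 µV.
|e|_max = LSB/2 = 0.935 µV.

0.935 µV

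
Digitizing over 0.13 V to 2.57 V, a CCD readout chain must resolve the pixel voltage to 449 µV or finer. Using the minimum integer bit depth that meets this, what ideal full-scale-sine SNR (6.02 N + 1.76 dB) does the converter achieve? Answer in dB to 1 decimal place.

80.0 dB

Span: 2.57 V − (0.13 V) = 2.44 V.
Required number of levels: 2.44/449 µV = 5434.3; smallest N with 2^N ≥ that is 13.
Ideal SNR at N = 13: 6.02·13 + 1.76 = 80.0 dB.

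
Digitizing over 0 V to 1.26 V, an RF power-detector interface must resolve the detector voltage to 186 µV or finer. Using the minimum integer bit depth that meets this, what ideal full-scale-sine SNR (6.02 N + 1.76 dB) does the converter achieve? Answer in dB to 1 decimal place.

Full-scale range = 1.26 V.
Levels needed ≥ 1.26/186 µV = 6774. 2^13 = 8192 suffices, so N_min = 13.
6.02(13) + 1.76 = 80.02 dB.

80.0 dB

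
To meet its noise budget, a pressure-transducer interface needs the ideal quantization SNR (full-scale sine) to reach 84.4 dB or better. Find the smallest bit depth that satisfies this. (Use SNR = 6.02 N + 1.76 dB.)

Required N = ⌈(84.4 − 1.76)/6.02⌉ = ⌈13.728⌉ = 14.

14 bits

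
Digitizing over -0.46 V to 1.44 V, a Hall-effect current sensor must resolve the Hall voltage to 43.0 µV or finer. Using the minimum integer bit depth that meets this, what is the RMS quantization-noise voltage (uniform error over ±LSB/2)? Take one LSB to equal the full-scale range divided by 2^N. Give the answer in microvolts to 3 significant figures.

8.37 µV

Span: 1.44 V − (-0.46 V) = 1.9 V.
Need 2^N ≥ 1.9 V / 43.0 µV = 44190 → N_min = 16.
Step size = 1.9/65536 V = 28.992 µV.
σ_q = LSB/√12 = 28.992 µV/3.4641 = 8.37 µV.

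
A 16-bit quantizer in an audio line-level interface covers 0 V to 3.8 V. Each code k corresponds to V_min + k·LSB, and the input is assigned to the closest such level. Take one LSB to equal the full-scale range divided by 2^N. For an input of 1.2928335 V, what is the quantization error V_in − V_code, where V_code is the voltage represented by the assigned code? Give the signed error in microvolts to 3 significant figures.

Span = 3.8 V. LSB = 3.8 V / 2^16 ≈ 57.98 µV.
Position in LSBs: (1.2928335 − (0)) × 65536/3.8 = 22296.6148; rounding gives k = 22297.
V_code = V_min + k × range/2^16 = 0 + 22297 × 3.8/65536 = 1.2928558350 V.
V_in − V_code = 1.2928335 − (1.2928558350) = −22.3 µV.

−22.3 µV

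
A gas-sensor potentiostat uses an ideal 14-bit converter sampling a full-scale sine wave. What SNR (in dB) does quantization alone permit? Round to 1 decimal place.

86.0 dB

Ideal quantization SNR: 6.02 × 14 + 1.76 dB = 86.0 dB.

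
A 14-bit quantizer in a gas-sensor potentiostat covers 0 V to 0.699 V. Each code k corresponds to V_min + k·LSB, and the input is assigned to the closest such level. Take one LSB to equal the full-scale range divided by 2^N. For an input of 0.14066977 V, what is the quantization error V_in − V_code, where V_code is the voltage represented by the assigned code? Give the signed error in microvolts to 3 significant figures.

V_FS = 0.699 V. LSB = 0.699 V / 2^14 ≈ 42.66 µV.
Position in LSBs: (0.14066977 − (0)) × 16384/0.699 = 3297.1867; rounding gives k = 3297.
Reconstructed level: 0 + 3297 × 0.699/16384 V = 0.14066180420 V.
Error = V_in − V_code = 0.14066977 − (0.14066180420) = +7.97 µV.

+7.97 µV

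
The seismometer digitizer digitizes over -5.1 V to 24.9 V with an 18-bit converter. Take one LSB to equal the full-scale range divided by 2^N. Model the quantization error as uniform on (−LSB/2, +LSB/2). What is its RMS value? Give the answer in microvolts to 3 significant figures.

The full-scale span is 24.9 − (-5.1) = 30 V.
LSB = 30 V / 2^18 = 114.44 µV.
RMS of a uniform error over width LSB is LSB/√12 = 33.0 µV.

33.0 µV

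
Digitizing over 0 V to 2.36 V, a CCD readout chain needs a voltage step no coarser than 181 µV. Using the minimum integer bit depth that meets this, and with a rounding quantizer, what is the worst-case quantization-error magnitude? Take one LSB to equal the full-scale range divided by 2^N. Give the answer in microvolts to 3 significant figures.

Full-scale range = 2.36 V.
Need 2^N ≥ 2.36 V / 181 µV = 13040 → N_min = 14.
One LSB is 2.36 V / 16384 = 144.04 µV.
Max error for round-to-nearest is LSB/2 = 72.0 µV.

72.0 µV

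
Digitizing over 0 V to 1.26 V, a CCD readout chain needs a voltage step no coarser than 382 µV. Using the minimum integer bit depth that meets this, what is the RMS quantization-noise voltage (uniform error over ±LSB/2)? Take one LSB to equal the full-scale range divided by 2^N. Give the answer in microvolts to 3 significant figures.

88.8 µV

Range is 1.26 V.
Need 2^N ≥ 1.26 V / 382 µV = 3298 → N_min = 12.
LSB = 1.26 V / 2^12 = 307.62 µV.
σ_q = LSB/√12 = 307.62 µV/3.4641 = 88.8 µV.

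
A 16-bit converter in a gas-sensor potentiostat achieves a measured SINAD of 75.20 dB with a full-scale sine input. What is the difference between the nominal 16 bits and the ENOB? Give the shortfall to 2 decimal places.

3.80 bits

ENOB = (SINAD − 1.76)/6.02 = (75.20 − 1.76)/6.02 = 12.1993 bits.
16 − 12.1993 = 3.80 bits below nominal.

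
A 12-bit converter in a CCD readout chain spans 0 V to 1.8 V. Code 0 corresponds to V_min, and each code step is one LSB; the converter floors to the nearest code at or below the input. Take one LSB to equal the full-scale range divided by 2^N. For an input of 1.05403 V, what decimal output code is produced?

Span = 1.8 V. LSB = 1.8 V / 2^12 ≈ 439.5 µV.
(V_in − V_min) × 2^12/range = (1.05403 − (0)) × 4096/1.8 = 2398.504.
Floor → code = 2398.

2398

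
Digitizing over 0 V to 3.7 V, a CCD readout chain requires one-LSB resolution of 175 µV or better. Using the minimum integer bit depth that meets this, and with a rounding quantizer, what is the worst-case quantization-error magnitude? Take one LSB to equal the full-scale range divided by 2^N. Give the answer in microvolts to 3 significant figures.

V_FS = 3.7 V.
Levels needed ≥ 3.7/175 µV = 21140. 2^15 = 32768 suffices, so N_min = 15.
LSB = 3.7 V ÷ 2^15 = 3.7/32768 V = 112.92 µV.
Max error for round-to-nearest is LSB/2 = 56.5 µV.

56.5 µV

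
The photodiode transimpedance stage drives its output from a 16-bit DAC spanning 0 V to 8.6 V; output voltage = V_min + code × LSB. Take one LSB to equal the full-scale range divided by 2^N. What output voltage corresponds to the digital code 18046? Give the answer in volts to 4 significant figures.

Full-scale range = 8.6 V. LSB = 8.6 V / 2^16.
V_out = 0 + 18046 × (8.6/65536) V
      = 0 V + 2.36810 V = 2.36810 V.

2.368 V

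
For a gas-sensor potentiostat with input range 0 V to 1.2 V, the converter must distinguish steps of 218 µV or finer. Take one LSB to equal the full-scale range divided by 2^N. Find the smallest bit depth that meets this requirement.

Span = 1.2 V.
Need 2^N ≥ 1.2 V / 218 µV = 5505 → N_min = 13.

13 bits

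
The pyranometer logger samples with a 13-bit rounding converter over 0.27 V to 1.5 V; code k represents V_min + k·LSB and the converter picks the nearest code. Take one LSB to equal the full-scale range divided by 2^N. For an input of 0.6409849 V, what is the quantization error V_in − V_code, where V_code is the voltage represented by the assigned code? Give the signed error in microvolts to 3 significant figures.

Full-scale range = 1.5 V − (0.27 V) = 1.23 V. LSB = 1.23 V / 2^13 ≈ 150.1 µV.
(V_in − V_min)/LSB = (0.6409849 − (0.27)) × 8192/1.23 = 2470.8198 → nearest code k = 2471.
V_code = 0.27 + (2471/8192) × 1.23 = 0.6410119629 V.
Error = V_in − V_code = 0.6409849 − (0.6410119629) = −27.1 µV.

−27.1 µV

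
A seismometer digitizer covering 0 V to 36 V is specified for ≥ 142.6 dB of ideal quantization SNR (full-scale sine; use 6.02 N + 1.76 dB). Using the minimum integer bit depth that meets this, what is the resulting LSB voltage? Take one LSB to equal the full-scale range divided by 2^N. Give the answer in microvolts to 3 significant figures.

2.15 µV

V_FS = 36 V.
N ≥ (142.6 − 1.76)/6.02 = 23.395 → N_min = 24.
LSB = 36 V ÷ 2^24 = 36/16777216 V = 2.15 µV.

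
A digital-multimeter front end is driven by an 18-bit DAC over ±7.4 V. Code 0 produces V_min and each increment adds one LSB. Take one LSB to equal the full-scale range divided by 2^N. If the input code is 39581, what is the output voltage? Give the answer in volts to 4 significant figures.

Range = 7.4 − (-7.4) = 14.8 V. LSB = 14.8 V / 2^18.
V_out = V_min + code × LSB = -7.4 V + 39581 × 14.8 V / 262144
      = -7.4 + 2.23465 = -5.16535 V.

-5.165 V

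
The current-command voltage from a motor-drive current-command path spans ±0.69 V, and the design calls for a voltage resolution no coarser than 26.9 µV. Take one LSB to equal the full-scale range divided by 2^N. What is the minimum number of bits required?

The full-scale span is 0.69 − (-0.69) = 1.38 V.
Required number of levels: 1.38/26.9 µV = 51301; smallest N with 2^N ≥ that is 16.

16 bits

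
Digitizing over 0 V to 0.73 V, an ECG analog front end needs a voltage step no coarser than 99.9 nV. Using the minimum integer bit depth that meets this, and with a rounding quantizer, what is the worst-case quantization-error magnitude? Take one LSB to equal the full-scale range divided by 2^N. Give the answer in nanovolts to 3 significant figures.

43.5 nV

V_FS = 0.73 V.
0.73 V / 99.9 nV = 7.307e6. Since 2^22 = 4194304 and 2^23 = 8388608, N = 23.
Step size = 0.73/8388608 V = 87.023 nV.
Half an LSB is 43.5 nV.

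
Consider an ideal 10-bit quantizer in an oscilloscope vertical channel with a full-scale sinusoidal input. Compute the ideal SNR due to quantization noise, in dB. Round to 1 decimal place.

62.0 dB

For an ideal N-bit converter with full-scale sine input, SNR = 6.02 N + 1.76 dB. SNR = 6.02 × 10 + 1.76 = 60.20 + 1.76 = 61.96 dB.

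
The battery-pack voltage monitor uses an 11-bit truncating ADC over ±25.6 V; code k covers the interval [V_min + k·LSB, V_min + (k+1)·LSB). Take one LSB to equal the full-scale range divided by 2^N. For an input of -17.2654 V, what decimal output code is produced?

333

Span: 25.6 V − (-25.6 V) = 51.2 V. LSB = 51.2 V / 2^11 ≈ 25.00 mV.
V_in − V_min = -17.2654 − (-25.6) = 8.3346 V.
Divide by LSB: 8.3346 × 2048/51.2 = 333.3840.
Truncating gives code 333.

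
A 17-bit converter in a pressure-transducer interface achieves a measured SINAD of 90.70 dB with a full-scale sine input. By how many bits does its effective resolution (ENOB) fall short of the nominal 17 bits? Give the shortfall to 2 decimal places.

2.23 bits

N_eff = (90.70 − 1.76)/6.02 = 14.7741 bits.
17 − 14.7741 = 2.23 bits below nominal.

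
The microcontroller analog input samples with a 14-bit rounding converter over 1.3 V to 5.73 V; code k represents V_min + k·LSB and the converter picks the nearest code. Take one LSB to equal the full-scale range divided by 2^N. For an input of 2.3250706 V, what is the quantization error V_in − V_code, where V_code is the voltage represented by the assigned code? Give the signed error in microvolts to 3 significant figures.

The full-scale span is 5.73 − (1.3) = 4.43 V. LSB = 4.43 V / 2^14 ≈ 270.4 µV.
Position in LSBs: (2.3250706 − (1.3)) × 16384/4.43 = 3791.1415; rounding gives k = 3791.
V_code = V_min + k × range/2^14 = 1.3 + 3791 × 4.43/16384 = 2.3250323486 V.
Error = V_in − V_code = 2.3250706 − (2.3250323486) = +38.3 µV.

+38.3 µV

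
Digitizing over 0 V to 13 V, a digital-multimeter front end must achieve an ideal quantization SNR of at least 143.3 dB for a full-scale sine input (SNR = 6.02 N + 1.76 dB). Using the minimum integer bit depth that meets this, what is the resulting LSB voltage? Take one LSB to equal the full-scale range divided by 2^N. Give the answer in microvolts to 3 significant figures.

0.775 µV

Full-scale range = 13 V.
6.02 N + 1.76 ≥ 143.3 gives N ≥ 23.512, so the minimum integer is 24.
LSB = 13 V / 2^24 = 0.775 µV.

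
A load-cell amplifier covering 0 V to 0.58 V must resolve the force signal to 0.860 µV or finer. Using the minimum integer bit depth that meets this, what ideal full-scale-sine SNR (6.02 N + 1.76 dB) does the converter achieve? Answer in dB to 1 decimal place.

Full-scale range = 0.58 V.
Need 2^N ≥ 0.58 V / 0.860 µV = 674400 → N_min = 20.
Ideal SNR at N = 20: 6.02·20 + 1.76 = 122.2 dB.

122.2 dB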